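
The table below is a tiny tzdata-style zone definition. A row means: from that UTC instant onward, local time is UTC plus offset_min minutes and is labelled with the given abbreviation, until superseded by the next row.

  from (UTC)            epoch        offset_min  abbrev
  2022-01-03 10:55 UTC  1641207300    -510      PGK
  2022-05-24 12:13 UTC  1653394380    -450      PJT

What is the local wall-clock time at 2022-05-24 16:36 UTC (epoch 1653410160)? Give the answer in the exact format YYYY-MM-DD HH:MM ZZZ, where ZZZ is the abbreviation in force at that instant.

Query: 2022-05-24 16:36 UTC
Rule 2/2 (PJT, -07:30): 2022-05-24 12:13 UTC ≤ query < +∞
16·60 + 36 - 450 = 546 min
546 = 0·1440 + 546; 546 = 9·60 + 6 → 09:06, same day
→ 2022-05-24 09:06 PJT

2022-05-24 09:06 PJT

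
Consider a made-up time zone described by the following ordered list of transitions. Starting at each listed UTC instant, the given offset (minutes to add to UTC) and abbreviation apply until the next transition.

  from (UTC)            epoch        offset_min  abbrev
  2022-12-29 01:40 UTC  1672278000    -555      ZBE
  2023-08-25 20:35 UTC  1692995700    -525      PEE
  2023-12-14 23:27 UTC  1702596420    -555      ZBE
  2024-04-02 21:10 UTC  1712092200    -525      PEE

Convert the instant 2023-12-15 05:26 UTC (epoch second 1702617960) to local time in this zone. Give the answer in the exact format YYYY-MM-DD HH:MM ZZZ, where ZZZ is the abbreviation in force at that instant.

2023-12-14 20:11 ZBE

Query: 2023-12-15 05:26 UTC
Rule 3/4 (ZBE, -09:15): 2023-12-14 23:27 UTC ≤ query < 2024-04-02 21:10 UTC
5·60 + 26 - 555 = -229 min
-229 = -1·1440 + 1211; 1211 = 20·60 + 11 → 20:11, 2023-12-15 - 1 day = 2023-12-14
→ 2023-12-14 20:11 ZBE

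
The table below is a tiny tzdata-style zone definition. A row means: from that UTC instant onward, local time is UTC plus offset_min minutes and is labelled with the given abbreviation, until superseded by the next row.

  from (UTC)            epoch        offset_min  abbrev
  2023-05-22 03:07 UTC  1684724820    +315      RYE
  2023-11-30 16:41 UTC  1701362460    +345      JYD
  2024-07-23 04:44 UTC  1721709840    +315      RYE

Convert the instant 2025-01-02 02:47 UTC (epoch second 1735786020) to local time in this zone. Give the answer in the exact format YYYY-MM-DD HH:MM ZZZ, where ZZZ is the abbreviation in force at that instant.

2025-01-02 08:02 RYE

Query: 2025-01-02 02:47 UTC
Rule 3/3 (RYE, +05:15): 2024-07-23 04:44 UTC ≤ query < +∞
2·60 + 47 + 315 = 482 min
482 = 0·1440 + 482; 482 = 8·60 + 2 → 08:02, same day
→ 2025-01-02 08:02 RYE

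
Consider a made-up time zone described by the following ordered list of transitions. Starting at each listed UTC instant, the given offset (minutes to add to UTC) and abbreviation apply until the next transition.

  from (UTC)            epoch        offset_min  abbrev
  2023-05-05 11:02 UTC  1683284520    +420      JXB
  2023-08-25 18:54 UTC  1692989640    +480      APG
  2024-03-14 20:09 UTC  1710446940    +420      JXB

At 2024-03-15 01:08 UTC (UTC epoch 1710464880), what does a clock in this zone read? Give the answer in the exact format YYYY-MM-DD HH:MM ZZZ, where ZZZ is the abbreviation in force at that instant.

Query: 2024-03-15 01:08 UTC
Rule 3/3 (JXB, +07:00): 2024-03-14 20:09 UTC ≤ query < +∞
1·60 + 8 + 420 = 488 min
488 = 0·1440 + 488; 488 = 8·60 + 8 → 08:08, same day
→ 2024-03-15 08:08 JXB

2024-03-15 08:08 JXB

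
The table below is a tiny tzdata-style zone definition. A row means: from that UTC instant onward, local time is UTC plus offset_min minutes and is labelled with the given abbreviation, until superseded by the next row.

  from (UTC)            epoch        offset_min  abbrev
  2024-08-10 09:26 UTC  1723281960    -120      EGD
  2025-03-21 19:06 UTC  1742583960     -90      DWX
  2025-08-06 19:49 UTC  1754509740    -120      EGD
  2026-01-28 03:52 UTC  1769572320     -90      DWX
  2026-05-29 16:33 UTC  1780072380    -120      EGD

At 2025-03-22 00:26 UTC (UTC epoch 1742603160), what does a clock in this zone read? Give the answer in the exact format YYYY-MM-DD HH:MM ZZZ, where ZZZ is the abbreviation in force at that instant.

2025-03-21 22:56 DWX

Query: 2025-03-22 00:26 UTC
Rule 2/5 (DWX, -01:30): 2025-03-21 19:06 UTC ≤ query < 2025-08-06 19:49 UTC
0·60 + 26 - 90 = -64 min
-64 = -1·1440 + 1376; 1376 = 22·60 + 56 → 22:56, 2025-03-22 - 1 day = 2025-03-21
→ 2025-03-21 22:56 DWX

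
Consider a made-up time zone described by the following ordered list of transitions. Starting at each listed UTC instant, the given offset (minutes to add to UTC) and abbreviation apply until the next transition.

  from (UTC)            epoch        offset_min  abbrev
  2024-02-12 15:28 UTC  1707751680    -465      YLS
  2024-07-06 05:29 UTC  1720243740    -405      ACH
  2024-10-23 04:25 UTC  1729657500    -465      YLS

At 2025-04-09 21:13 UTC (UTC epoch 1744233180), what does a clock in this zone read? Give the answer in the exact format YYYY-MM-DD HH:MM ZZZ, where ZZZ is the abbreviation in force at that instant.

2025-04-09 13:28 YLS

Query: 2025-04-09 21:13 UTC
Rule 3/3 (YLS, -07:45): 2024-10-23 04:25 UTC ≤ query < +∞
21·60 + 13 - 465 = 808 min
808 = 0·1440 + 808; 808 = 13·60 + 28 → 13:28, same day
→ 2025-04-09 13:28 YLS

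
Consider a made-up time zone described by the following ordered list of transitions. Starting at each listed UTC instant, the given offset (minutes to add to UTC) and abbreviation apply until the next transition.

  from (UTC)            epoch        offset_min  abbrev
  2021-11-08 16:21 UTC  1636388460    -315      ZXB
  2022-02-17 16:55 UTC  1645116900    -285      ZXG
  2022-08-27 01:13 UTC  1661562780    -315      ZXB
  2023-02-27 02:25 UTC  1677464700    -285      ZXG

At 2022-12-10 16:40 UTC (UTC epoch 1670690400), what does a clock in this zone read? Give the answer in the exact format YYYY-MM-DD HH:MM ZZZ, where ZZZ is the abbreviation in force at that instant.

2022-12-10 11:25 ZXB

Query: 2022-12-10 16:40 UTC
Rule 3/4 (ZXB, -05:15): 2022-08-27 01:13 UTC ≤ query < 2023-02-27 02:25 UTC
16·60 + 40 - 315 = 685 min
685 = 0·1440 + 685; 685 = 11·60 + 25 → 11:25, same day
→ 2022-12-10 11:25 ZXB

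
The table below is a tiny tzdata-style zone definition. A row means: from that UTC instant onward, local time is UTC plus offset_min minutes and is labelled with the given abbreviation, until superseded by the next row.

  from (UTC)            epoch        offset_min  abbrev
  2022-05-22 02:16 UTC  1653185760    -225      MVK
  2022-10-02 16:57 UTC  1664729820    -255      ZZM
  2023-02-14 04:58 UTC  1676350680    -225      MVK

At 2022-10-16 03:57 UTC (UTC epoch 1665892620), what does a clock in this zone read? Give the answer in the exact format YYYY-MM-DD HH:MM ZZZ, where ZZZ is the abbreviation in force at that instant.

Query: 2022-10-16 03:57 UTC
Rule 2/3 (ZZM, -04:15): 2022-10-02 16:57 UTC ≤ query < 2023-02-14 04:58 UTC
3·60 + 57 - 255 = -18 min
-18 = -1·1440 + 1422; 1422 = 23·60 + 42 → 23:42, 2022-10-16 - 1 day = 2022-10-15
→ 2022-10-15 23:42 ZZM

2022-10-15 23:42 ZZM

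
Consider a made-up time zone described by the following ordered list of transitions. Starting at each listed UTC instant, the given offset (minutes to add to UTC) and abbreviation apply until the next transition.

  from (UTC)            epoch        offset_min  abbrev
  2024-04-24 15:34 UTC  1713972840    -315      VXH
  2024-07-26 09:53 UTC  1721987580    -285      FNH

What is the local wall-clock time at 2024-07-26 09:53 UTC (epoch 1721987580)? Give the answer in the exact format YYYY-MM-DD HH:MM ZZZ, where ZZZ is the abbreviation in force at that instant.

2024-07-26 05:08 FNH

Query: 2024-07-26 09:53 UTC
Rule 2/2 (FNH, -04:45): 2024-07-26 09:53 UTC ≤ query < +∞
9·60 + 53 - 285 = 308 min
308 = 0·1440 + 308; 308 = 5·60 + 8 → 05:08, same day
→ 2024-07-26 05:08 FNH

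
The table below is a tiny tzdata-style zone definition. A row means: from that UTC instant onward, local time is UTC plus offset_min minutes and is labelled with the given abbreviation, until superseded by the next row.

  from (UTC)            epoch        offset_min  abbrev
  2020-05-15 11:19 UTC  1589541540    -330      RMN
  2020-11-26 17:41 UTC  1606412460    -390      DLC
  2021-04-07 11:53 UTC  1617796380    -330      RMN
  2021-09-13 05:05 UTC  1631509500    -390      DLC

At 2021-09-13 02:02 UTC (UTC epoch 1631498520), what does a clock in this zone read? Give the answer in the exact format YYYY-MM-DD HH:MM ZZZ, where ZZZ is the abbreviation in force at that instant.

Query: 2021-09-13 02:02 UTC
Rule 3/4 (RMN, -05:30): 2021-04-07 11:53 UTC ≤ query < 2021-09-13 05:05 UTC
2·60 + 2 - 330 = -208 min
-208 = -1·1440 + 1232; 1232 = 20·60 + 32 → 20:32, 2021-09-13 - 1 day = 2021-09-12
→ 2021-09-12 20:32 RMN

2021-09-12 20:32 RMN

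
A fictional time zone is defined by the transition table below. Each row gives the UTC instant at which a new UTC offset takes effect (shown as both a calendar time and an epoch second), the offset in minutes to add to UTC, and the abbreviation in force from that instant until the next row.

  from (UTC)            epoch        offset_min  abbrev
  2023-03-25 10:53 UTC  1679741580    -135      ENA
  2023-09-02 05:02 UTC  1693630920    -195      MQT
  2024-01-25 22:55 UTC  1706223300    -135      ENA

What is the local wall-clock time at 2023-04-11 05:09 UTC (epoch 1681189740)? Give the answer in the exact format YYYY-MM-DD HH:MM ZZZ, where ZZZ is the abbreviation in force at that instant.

Query: 2023-04-11 05:09 UTC
Rule 1/3 (ENA, -02:15): 2023-03-25 10:53 UTC ≤ query < 2023-09-02 05:02 UTC
5·60 + 9 - 135 = 174 min
174 = 0·1440 + 174; 174 = 2·60 + 54 → 02:54, same day
→ 2023-04-11 02:54 ENA

2023-04-11 02:54 ENA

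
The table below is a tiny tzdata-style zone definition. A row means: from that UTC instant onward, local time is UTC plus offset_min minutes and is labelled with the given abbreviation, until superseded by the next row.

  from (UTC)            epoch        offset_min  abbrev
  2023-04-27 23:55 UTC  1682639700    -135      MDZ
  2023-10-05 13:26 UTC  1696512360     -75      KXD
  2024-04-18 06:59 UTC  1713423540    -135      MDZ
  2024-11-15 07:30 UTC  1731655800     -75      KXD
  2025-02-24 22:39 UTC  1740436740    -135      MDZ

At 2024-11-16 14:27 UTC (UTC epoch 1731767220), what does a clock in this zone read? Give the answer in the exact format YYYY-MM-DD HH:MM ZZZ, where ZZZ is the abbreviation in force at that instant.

2024-11-16 13:12 KXD

Query: 2024-11-16 14:27 UTC
Rule 4/5 (KXD, -01:15): 2024-11-15 07:30 UTC ≤ query < 2025-02-24 22:39 UTC
14·60 + 27 - 75 = 792 min
792 = 0·1440 + 792; 792 = 13·60 + 12 → 13:12, same day
→ 2024-11-16 13:12 KXD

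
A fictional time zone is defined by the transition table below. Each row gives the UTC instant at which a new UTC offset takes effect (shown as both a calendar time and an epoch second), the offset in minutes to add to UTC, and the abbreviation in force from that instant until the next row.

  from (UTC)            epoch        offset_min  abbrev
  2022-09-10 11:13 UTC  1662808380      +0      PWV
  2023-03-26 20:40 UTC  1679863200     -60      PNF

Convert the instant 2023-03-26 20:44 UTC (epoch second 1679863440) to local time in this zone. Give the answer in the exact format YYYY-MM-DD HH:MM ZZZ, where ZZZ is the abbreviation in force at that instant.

2023-03-26 19:44 PNF

Query: 2023-03-26 20:44 UTC
Rule 2/2 (PNF, -01:00): 2023-03-26 20:40 UTC ≤ query < +∞
20·60 + 44 - 60 = 1184 min
1184 = 0·1440 + 1184; 1184 = 19·60 + 44 → 19:44, same day
→ 2023-03-26 19:44 PNF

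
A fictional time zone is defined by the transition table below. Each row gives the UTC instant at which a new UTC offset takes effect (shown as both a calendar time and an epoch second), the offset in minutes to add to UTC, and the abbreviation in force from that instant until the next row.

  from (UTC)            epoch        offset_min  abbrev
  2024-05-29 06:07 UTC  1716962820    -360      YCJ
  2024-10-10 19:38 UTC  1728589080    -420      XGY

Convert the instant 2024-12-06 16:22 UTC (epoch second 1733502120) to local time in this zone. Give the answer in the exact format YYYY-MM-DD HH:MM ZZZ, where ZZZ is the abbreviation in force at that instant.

Query: 2024-12-06 16:22 UTC
Rule 2/2 (XGY, -07:00): 2024-10-10 19:38 UTC ≤ query < +∞
16·60 + 22 - 420 = 562 min
562 = 0·1440 + 562; 562 = 9·60 + 22 → 09:22, same day
→ 2024-12-06 09:22 XGY

2024-12-06 09:22 XGY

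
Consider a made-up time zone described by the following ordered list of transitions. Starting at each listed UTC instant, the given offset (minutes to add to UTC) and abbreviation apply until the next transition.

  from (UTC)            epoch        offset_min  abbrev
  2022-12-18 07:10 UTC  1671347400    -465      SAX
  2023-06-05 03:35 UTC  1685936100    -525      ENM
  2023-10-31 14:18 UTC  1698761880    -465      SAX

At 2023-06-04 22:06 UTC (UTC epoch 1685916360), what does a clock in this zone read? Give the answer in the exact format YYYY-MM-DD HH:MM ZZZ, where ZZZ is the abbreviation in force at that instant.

Query: 2023-06-04 22:06 UTC
Rule 1/3 (SAX, -07:45): 2022-12-18 07:10 UTC ≤ query < 2023-06-05 03:35 UTC
22·60 + 6 - 465 = 861 min
861 = 0·1440 + 861; 861 = 14·60 + 21 → 14:21, same day
→ 2023-06-04 14:21 SAX

2023-06-04 14:21 SAX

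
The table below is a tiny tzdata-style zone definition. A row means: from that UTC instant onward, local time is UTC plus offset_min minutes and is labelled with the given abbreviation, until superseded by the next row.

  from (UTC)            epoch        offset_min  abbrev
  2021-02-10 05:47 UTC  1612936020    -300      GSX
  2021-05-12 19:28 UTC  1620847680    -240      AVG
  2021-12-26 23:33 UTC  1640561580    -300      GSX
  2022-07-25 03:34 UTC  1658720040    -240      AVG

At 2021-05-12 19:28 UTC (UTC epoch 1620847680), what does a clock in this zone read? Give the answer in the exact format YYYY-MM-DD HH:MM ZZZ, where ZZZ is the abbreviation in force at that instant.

2021-05-12 15:28 AVG

Query: 2021-05-12 19:28 UTC
Rule 2/4 (AVG, -04:00): 2021-05-12 19:28 UTC ≤ query < 2021-12-26 23:33 UTC
19·60 + 28 - 240 = 928 min
928 = 0·1440 + 928; 928 = 15·60 + 28 → 15:28, same day
→ 2021-05-12 15:28 AVG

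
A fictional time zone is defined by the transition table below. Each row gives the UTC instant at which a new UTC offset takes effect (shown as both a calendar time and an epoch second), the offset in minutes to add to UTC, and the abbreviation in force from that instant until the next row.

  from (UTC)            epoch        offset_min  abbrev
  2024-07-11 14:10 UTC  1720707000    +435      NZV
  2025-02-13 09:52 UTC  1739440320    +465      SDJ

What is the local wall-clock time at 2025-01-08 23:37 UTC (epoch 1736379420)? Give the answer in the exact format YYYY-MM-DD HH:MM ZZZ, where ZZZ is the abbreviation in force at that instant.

2025-01-09 06:52 NZV

Query: 2025-01-08 23:37 UTC
Rule 1/2 (NZV, +07:15): 2024-07-11 14:10 UTC ≤ query < 2025-02-13 09:52 UTC
23·60 + 37 + 435 = 1852 min
1852 = 1·1440 + 412; 412 = 6·60 + 52 → 06:52, 2025-01-08 + 1 day = 2025-01-09
→ 2025-01-09 06:52 NZV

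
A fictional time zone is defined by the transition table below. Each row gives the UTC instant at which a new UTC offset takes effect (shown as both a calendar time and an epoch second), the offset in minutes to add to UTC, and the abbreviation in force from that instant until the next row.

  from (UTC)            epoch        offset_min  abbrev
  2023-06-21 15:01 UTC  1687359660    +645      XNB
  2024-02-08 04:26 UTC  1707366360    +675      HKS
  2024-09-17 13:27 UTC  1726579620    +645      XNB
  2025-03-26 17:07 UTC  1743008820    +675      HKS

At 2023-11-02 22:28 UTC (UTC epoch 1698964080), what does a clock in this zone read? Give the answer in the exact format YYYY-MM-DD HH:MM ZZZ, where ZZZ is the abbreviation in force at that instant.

2023-11-03 09:13 XNB

Query: 2023-11-02 22:28 UTC
Rule 1/4 (XNB, +10:45): 2023-06-21 15:01 UTC ≤ query < 2024-02-08 04:26 UTC
22·60 + 28 + 645 = 1993 min
1993 = 1·1440 + 553; 553 = 9·60 + 13 → 09:13, 2023-11-02 + 1 day = 2023-11-03
→ 2023-11-03 09:13 XNB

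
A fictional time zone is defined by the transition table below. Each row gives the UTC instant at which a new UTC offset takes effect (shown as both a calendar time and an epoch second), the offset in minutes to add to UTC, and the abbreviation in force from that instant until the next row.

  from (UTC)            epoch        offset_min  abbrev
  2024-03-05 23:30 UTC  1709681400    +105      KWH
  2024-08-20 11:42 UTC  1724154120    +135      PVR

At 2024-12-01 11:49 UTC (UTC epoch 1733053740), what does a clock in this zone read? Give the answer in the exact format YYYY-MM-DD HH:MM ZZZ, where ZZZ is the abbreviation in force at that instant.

Query: 2024-12-01 11:49 UTC
Rule 2/2 (PVR, +02:15): 2024-08-20 11:42 UTC ≤ query < +∞
11·60 + 49 + 135 = 844 min
844 = 0·1440 + 844; 844 = 14·60 + 4 → 14:04, same day
→ 2024-12-01 14:04 PVR

2024-12-01 14:04 PVR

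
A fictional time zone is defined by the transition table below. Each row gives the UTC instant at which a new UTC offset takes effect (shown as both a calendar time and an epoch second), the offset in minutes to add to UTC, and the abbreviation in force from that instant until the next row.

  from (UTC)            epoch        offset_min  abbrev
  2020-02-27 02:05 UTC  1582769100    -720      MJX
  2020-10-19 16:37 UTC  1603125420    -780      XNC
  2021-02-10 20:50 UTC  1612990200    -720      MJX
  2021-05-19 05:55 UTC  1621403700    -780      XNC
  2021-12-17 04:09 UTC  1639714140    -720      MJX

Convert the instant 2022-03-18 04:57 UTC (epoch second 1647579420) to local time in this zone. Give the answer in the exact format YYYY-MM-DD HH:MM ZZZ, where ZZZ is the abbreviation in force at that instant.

2022-03-17 16:57 MJX

Query: 2022-03-18 04:57 UTC
Rule 5/5 (MJX, -12:00): 2021-12-17 04:09 UTC ≤ query < +∞
4·60 + 57 - 720 = -423 min
-423 = -1·1440 + 1017; 1017 = 16·60 + 57 → 16:57, 2022-03-18 - 1 day = 2022-03-17
→ 2022-03-17 16:57 MJX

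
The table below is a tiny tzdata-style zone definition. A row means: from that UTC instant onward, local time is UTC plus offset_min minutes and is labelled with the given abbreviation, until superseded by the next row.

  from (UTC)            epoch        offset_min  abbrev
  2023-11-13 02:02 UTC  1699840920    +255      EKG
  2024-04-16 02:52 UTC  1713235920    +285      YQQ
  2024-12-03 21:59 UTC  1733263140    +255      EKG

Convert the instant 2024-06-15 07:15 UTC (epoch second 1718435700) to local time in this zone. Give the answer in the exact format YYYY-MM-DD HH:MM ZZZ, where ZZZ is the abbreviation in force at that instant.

Query: 2024-06-15 07:15 UTC
Rule 2/3 (YQQ, +04:45): 2024-04-16 02:52 UTC ≤ query < 2024-12-03 21:59 UTC
7·60 + 15 + 285 = 720 min
720 = 0·1440 + 720; 720 = 12·60 + 0 → 12:00, same day
→ 2024-06-15 12:00 YQQ

2024-06-15 12:00 YQQ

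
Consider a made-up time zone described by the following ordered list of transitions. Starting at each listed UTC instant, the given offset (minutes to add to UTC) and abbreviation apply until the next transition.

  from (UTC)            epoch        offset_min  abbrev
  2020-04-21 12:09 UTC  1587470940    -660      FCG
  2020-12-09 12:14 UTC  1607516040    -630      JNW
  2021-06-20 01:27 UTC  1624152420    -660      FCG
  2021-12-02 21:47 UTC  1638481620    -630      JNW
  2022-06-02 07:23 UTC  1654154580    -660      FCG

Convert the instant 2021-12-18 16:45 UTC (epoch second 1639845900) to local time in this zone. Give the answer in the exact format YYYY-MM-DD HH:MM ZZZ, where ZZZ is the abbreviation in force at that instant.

Query: 2021-12-18 16:45 UTC
Rule 4/5 (JNW, -10:30): 2021-12-02 21:47 UTC ≤ query < 2022-06-02 07:23 UTC
16·60 + 45 - 630 = 375 min
375 = 0·1440 + 375; 375 = 6·60 + 15 → 06:15, same day
→ 2021-12-18 06:15 JNW

2021-12-18 06:15 JNW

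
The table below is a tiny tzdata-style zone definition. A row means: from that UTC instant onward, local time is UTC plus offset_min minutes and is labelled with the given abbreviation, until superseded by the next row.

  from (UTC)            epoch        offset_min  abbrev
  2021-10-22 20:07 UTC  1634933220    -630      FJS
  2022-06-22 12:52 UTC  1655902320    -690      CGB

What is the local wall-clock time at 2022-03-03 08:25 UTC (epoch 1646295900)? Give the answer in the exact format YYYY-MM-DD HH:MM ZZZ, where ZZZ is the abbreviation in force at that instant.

Query: 2022-03-03 08:25 UTC
Rule 1/2 (FJS, -10:30): 2021-10-22 20:07 UTC ≤ query < 2022-06-22 12:52 UTC
8·60 + 25 - 630 = -125 min
-125 = -1·1440 + 1315; 1315 = 21·60 + 55 → 21:55, 2022-03-03 - 1 day = 2022-03-02
→ 2022-03-02 21:55 FJS

2022-03-02 21:55 FJS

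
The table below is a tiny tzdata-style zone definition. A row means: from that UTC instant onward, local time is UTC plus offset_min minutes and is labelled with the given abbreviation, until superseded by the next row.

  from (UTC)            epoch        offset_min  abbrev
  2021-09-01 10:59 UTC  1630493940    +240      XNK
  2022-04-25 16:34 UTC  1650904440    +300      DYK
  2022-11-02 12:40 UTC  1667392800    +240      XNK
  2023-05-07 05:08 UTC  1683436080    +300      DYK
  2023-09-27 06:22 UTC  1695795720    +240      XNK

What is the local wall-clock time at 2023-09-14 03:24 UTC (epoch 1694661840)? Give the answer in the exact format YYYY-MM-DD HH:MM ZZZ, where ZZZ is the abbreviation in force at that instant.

2023-09-14 08:24 DYK

Query: 2023-09-14 03:24 UTC
Rule 4/5 (DYK, +05:00): 2023-05-07 05:08 UTC ≤ query < 2023-09-27 06:22 UTC
3·60 + 24 + 300 = 504 min
504 = 0·1440 + 504; 504 = 8·60 + 24 → 08:24, same day
→ 2023-09-14 08:24 DYK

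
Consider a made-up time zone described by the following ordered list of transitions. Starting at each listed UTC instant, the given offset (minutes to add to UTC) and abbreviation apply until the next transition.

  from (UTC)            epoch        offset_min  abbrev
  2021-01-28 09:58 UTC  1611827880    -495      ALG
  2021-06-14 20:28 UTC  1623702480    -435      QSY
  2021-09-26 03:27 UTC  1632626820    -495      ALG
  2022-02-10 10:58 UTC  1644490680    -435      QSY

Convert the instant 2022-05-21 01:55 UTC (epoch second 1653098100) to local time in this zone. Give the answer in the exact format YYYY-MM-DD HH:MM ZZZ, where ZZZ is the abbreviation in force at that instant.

Query: 2022-05-21 01:55 UTC
Rule 4/4 (QSY, -07:15): 2022-02-10 10:58 UTC ≤ query < +∞
1·60 + 55 - 435 = -320 min
-320 = -1·1440 + 1120; 1120 = 18·60 + 40 → 18:40, 2022-05-21 - 1 day = 2022-05-20
→ 2022-05-20 18:40 QSY

2022-05-20 18:40 QSY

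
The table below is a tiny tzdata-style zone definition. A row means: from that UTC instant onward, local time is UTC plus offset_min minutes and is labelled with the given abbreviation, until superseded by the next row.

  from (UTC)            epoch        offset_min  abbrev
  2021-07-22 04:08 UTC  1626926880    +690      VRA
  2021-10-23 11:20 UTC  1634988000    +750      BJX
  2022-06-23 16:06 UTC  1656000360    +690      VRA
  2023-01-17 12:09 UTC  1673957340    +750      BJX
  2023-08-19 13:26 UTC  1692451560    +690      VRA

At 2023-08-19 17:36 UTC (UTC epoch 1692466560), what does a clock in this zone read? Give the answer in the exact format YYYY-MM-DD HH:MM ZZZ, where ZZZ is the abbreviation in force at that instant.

2023-08-20 05:06 VRA

Query: 2023-08-19 17:36 UTC
Rule 5/5 (VRA, +11:30): 2023-08-19 13:26 UTC ≤ query < +∞
17·60 + 36 + 690 = 1746 min
1746 = 1·1440 + 306; 306 = 5·60 + 6 → 05:06, 2023-08-19 + 1 day = 2023-08-20
→ 2023-08-20 05:06 VRA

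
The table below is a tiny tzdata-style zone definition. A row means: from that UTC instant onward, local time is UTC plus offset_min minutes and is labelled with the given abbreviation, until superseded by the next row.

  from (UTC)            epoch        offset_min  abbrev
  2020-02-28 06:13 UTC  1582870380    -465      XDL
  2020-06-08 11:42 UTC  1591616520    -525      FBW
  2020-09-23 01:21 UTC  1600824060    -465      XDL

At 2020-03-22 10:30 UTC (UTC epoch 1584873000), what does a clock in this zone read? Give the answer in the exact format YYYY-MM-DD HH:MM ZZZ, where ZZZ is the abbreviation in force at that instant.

Query: 2020-03-22 10:30 UTC
Rule 1/3 (XDL, -07:45): 2020-02-28 06:13 UTC ≤ query < 2020-06-08 11:42 UTC
10·60 + 30 - 465 = 165 min
165 = 0·1440 + 165; 165 = 2·60 + 45 → 02:45, same day
→ 2020-03-22 02:45 XDL

2020-03-22 02:45 XDL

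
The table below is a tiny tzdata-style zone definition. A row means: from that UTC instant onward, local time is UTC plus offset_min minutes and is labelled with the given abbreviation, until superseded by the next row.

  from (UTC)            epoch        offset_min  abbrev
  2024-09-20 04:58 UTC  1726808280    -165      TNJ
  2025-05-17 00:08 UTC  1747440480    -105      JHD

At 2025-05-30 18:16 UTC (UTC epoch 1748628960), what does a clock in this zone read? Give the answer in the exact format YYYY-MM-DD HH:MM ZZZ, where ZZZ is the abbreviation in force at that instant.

2025-05-30 16:31 JHD

Query: 2025-05-30 18:16 UTC
Rule 2/2 (JHD, -01:45): 2025-05-17 00:08 UTC ≤ query < +∞
18·60 + 16 - 105 = 991 min
991 = 0·1440 + 991; 991 = 16·60 + 31 → 16:31, same day
→ 2025-05-30 16:31 JHD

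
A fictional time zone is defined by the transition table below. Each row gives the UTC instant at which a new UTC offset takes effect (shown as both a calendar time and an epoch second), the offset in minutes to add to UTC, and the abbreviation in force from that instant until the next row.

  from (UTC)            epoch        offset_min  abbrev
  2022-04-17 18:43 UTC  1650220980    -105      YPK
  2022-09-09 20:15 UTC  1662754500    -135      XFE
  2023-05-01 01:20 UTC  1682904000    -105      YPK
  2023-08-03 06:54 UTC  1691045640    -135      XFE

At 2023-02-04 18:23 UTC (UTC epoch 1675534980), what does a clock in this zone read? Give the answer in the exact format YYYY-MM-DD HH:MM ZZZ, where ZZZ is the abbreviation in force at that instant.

2023-02-04 16:08 XFE

Query: 2023-02-04 18:23 UTC
Rule 2/4 (XFE, -02:15): 2022-09-09 20:15 UTC ≤ query < 2023-05-01 01:20 UTC
18·60 + 23 - 135 = 968 min
968 = 0·1440 + 968; 968 = 16·60 + 8 → 16:08, same day
→ 2023-02-04 16:08 XFE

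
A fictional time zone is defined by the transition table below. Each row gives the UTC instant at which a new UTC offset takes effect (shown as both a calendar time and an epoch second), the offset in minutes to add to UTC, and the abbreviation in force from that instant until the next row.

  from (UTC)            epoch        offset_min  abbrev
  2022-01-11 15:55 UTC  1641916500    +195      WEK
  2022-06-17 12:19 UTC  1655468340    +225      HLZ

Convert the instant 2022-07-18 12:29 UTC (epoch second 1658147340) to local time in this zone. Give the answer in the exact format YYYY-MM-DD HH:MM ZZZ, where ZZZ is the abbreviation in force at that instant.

Query: 2022-07-18 12:29 UTC
Rule 2/2 (HLZ, +03:45): 2022-06-17 12:19 UTC ≤ query < +∞
12·60 + 29 + 225 = 974 min
974 = 0·1440 + 974; 974 = 16·60 + 14 → 16:14, same day
→ 2022-07-18 16:14 HLZ

2022-07-18 16:14 HLZ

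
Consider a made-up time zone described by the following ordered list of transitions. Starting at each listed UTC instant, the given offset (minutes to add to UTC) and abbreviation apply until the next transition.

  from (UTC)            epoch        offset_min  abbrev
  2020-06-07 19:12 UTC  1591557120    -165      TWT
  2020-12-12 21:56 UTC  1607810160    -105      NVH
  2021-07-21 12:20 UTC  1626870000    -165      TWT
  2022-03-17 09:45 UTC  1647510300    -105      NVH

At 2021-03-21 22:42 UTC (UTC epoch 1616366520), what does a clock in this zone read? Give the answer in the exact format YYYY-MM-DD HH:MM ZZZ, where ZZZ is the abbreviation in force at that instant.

Query: 2021-03-21 22:42 UTC
Rule 2/4 (NVH, -01:45): 2020-12-12 21:56 UTC ≤ query < 2021-07-21 12:20 UTC
22·60 + 42 - 105 = 1257 min
1257 = 0·1440 + 1257; 1257 = 20·60 + 57 → 20:57, same day
→ 2021-03-21 20:57 NVH

2021-03-21 20:57 NVH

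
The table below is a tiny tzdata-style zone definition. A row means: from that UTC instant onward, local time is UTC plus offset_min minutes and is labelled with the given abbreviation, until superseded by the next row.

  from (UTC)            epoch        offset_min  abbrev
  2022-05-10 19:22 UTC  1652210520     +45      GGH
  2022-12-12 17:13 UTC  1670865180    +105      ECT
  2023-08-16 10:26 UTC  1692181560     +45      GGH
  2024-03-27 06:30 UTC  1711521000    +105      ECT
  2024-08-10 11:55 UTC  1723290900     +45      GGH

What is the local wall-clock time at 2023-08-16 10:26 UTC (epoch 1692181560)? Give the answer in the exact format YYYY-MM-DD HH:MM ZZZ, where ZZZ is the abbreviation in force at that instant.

Query: 2023-08-16 10:26 UTC
Rule 3/5 (GGH, +00:45): 2023-08-16 10:26 UTC ≤ query < 2024-03-27 06:30 UTC
10·60 + 26 + 45 = 671 min
671 = 0·1440 + 671; 671 = 11·60 + 11 → 11:11, same day
→ 2023-08-16 11:11 GGH

2023-08-16 11:11 GGH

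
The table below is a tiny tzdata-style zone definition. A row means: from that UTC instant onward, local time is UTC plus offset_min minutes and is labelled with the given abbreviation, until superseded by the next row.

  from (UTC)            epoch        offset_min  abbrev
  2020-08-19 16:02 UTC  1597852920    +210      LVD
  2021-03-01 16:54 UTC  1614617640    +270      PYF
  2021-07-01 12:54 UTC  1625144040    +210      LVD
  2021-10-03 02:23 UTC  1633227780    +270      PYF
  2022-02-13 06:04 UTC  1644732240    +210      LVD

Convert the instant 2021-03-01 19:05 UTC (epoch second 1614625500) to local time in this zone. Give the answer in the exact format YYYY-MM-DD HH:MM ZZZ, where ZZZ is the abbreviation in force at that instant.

Query: 2021-03-01 19:05 UTC
Rule 2/5 (PYF, +04:30): 2021-03-01 16:54 UTC ≤ query < 2021-07-01 12:54 UTC
19·60 + 5 + 270 = 1415 min
1415 = 0·1440 + 1415; 1415 = 23·60 + 35 → 23:35, same day
→ 2021-03-01 23:35 PYF

2021-03-01 23:35 PYF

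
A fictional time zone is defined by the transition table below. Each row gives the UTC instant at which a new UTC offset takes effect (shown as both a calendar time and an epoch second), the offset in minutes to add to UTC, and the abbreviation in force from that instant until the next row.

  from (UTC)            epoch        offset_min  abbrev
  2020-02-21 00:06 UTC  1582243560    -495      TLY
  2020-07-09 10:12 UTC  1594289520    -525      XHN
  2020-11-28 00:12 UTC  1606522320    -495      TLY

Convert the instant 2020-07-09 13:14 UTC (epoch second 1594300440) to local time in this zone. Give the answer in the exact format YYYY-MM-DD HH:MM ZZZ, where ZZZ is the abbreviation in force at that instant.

2020-07-09 04:29 XHN

Query: 2020-07-09 13:14 UTC
Rule 2/3 (XHN, -08:45): 2020-07-09 10:12 UTC ≤ query < 2020-11-28 00:12 UTC
13·60 + 14 - 525 = 269 min
269 = 0·1440 + 269; 269 = 4·60 + 29 → 04:29, same day
→ 2020-07-09 04:29 XHN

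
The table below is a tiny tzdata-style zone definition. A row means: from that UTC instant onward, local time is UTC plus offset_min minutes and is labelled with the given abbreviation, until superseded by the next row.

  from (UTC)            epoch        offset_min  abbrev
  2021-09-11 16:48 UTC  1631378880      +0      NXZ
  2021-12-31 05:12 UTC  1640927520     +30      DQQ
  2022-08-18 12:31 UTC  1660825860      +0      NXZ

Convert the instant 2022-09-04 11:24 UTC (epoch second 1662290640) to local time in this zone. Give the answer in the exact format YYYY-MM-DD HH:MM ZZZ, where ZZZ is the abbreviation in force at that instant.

2022-09-04 11:24 NXZ

Query: 2022-09-04 11:24 UTC
Rule 3/3 (NXZ, +00:00): 2022-08-18 12:31 UTC ≤ query < +∞
11·60 + 24 + 0 = 684 min
684 = 0·1440 + 684; 684 = 11·60 + 24 → 11:24, same day
→ 2022-09-04 11:24 NXZ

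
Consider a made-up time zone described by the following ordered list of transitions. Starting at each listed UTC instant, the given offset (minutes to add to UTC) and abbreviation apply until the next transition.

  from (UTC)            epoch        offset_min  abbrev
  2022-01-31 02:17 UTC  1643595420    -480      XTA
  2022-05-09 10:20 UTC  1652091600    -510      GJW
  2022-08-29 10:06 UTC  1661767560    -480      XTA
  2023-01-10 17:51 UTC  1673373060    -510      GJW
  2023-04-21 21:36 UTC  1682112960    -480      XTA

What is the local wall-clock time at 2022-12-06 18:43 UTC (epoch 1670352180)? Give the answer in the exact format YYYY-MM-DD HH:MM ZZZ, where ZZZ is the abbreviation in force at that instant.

Query: 2022-12-06 18:43 UTC
Rule 3/5 (XTA, -08:00): 2022-08-29 10:06 UTC ≤ query < 2023-01-10 17:51 UTC
18·60 + 43 - 480 = 643 min
643 = 0·1440 + 643; 643 = 10·60 + 43 → 10:43, same day
→ 2022-12-06 10:43 XTA

2022-12-06 10:43 XTA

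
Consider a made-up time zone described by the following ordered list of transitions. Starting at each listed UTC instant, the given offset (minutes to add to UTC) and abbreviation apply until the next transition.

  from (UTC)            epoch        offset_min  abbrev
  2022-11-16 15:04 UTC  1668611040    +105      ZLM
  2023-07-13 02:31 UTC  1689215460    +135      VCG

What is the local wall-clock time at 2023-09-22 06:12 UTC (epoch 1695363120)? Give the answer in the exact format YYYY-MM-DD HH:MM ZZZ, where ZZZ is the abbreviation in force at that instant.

Query: 2023-09-22 06:12 UTC
Rule 2/2 (VCG, +02:15): 2023-07-13 02:31 UTC ≤ query < +∞
6·60 + 12 + 135 = 507 min
507 = 0·1440 + 507; 507 = 8·60 + 27 → 08:27, same day
→ 2023-09-22 08:27 VCG

2023-09-22 08:27 VCG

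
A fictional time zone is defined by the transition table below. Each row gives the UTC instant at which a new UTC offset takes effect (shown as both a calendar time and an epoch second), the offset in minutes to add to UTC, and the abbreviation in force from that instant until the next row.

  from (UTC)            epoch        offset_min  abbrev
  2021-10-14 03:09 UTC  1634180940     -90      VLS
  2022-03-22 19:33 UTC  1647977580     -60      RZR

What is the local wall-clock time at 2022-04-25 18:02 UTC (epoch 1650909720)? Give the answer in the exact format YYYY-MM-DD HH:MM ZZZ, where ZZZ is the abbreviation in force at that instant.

Query: 2022-04-25 18:02 UTC
Rule 2/2 (RZR, -01:00): 2022-03-22 19:33 UTC ≤ query < +∞
18·60 + 2 - 60 = 1022 min
1022 = 0·1440 + 1022; 1022 = 17·60 + 2 → 17:02, same day
→ 2022-04-25 17:02 RZR

2022-04-25 17:02 RZR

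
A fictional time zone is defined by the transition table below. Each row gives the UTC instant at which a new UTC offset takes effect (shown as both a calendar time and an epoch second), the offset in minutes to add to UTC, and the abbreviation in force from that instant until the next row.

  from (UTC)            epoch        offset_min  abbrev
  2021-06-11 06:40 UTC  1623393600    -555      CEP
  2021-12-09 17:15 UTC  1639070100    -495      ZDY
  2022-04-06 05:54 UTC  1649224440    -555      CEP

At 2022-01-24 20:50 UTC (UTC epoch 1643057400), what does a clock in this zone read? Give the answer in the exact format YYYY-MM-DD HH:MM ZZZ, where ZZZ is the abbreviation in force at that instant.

2022-01-24 12:35 ZDY

Query: 2022-01-24 20:50 UTC
Rule 2/3 (ZDY, -08:15): 2021-12-09 17:15 UTC ≤ query < 2022-04-06 05:54 UTC
20·60 + 50 - 495 = 755 min
755 = 0·1440 + 755; 755 = 12·60 + 35 → 12:35, same day
→ 2022-01-24 12:35 ZDY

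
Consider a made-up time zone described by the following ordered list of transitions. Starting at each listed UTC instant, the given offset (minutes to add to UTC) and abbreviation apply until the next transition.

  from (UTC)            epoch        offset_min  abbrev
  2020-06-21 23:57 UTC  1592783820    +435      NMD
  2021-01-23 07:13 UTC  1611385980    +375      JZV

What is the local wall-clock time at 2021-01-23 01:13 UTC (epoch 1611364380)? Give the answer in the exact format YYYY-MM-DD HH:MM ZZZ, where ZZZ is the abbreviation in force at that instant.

Query: 2021-01-23 01:13 UTC
Rule 1/2 (NMD, +07:15): 2020-06-21 23:57 UTC ≤ query < 2021-01-23 07:13 UTC
1·60 + 13 + 435 = 508 min
508 = 0·1440 + 508; 508 = 8·60 + 28 → 08:28, same day
→ 2021-01-23 08:28 NMD

2021-01-23 08:28 NMD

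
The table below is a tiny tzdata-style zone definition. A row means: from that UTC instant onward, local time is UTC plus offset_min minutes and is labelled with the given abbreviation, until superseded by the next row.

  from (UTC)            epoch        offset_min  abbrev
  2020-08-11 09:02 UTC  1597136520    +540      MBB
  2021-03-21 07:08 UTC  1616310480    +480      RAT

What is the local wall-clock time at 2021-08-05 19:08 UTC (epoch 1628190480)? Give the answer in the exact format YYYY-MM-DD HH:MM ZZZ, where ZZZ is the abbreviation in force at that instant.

Query: 2021-08-05 19:08 UTC
Rule 2/2 (RAT, +08:00): 2021-03-21 07:08 UTC ≤ query < +∞
19·60 + 8 + 480 = 1628 min
1628 = 1·1440 + 188; 188 = 3·60 + 8 → 03:08, 2021-08-05 + 1 day = 2021-08-06
→ 2021-08-06 03:08 RAT

2021-08-06 03:08 RAT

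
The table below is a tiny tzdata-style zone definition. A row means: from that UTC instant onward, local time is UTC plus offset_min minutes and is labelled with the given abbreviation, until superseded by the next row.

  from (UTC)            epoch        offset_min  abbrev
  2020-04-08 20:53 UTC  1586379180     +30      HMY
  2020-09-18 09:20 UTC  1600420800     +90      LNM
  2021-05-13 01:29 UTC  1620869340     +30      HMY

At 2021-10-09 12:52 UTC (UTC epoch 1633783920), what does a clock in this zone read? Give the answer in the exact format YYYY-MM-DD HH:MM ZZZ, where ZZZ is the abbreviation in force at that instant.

Query: 2021-10-09 12:52 UTC
Rule 3/3 (HMY, +00:30): 2021-05-13 01:29 UTC ≤ query < +∞
12·60 + 52 + 30 = 802 min
802 = 0·1440 + 802; 802 = 13·60 + 22 → 13:22, same day
→ 2021-10-09 13:22 HMY

2021-10-09 13:22 HMY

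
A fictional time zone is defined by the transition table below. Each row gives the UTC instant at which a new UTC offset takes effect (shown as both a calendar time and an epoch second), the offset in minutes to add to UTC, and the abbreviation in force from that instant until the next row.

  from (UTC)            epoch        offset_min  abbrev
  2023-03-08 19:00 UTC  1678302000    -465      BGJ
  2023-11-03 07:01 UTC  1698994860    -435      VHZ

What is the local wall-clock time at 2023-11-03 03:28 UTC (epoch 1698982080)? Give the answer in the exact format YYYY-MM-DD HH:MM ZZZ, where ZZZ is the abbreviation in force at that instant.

2023-11-02 19:43 BGJ

Query: 2023-11-03 03:28 UTC
Rule 1/2 (BGJ, -07:45): 2023-03-08 19:00 UTC ≤ query < 2023-11-03 07:01 UTC
3·60 + 28 - 465 = -257 min
-257 = -1·1440 + 1183; 1183 = 19·60 + 43 → 19:43, 2023-11-03 - 1 day = 2023-11-02
→ 2023-11-02 19:43 BGJ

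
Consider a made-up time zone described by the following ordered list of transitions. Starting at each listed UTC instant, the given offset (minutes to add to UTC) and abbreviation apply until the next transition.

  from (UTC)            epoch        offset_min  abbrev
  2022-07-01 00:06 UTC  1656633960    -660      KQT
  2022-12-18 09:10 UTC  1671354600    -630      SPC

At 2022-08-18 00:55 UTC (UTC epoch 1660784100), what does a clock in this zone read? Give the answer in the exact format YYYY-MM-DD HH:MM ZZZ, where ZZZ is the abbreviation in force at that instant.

Query: 2022-08-18 00:55 UTC
Rule 1/2 (KQT, -11:00): 2022-07-01 00:06 UTC ≤ query < 2022-12-18 09:10 UTC
0·60 + 55 - 660 = -605 min
-605 = -1·1440 + 835; 835 = 13·60 + 55 → 13:55, 2022-08-18 - 1 day = 2022-08-17
→ 2022-08-17 13:55 KQT

2022-08-17 13:55 KQT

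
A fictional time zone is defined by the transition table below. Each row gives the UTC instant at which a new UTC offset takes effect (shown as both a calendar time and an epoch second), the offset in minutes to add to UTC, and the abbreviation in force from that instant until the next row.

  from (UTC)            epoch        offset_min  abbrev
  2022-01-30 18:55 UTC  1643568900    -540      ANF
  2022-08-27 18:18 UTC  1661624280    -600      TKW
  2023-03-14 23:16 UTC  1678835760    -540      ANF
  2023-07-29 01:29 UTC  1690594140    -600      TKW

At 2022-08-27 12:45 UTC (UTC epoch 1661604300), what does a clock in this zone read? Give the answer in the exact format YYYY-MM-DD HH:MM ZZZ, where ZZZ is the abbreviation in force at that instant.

2022-08-27 03:45 ANF

Query: 2022-08-27 12:45 UTC
Rule 1/4 (ANF, -09:00): 2022-01-30 18:55 UTC ≤ query < 2022-08-27 18:18 UTC
12·60 + 45 - 540 = 225 min
225 = 0·1440 + 225; 225 = 3·60 + 45 → 03:45, same day
→ 2022-08-27 03:45 ANF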